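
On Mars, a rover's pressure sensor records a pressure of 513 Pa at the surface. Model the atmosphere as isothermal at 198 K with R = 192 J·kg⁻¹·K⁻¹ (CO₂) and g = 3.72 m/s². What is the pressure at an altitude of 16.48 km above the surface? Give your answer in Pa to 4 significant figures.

P ≈ 102.3 Pa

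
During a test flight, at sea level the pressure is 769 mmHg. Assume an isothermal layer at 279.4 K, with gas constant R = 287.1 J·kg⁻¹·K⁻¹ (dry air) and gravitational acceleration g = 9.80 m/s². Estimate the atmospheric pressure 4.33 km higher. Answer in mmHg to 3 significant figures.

Scale height: H = RT/g = 287.1 × 279.4 / 9.80 = 8185.3 m.
Barometric formula: P = P₀ exp(−z/H).
z/H = 4330.0/8185.3 = 0.52900; exp(−0.52900) = 0.58919.
P = 769 × 0.58919 = 453.09 mmHg.

P ≈ 453 mmHg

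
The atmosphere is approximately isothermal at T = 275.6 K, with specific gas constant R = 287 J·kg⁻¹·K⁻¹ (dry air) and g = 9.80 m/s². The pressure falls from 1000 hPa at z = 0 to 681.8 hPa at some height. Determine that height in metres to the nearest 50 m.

Scale height: H = RT/g = 287 × 275.6 / 9.80 = 8071.1 m.
Invert the barometric formula: z = H ln(P₀/P).
P₀/P = 1000/681.8 = 1.4667; ln(1.4667) = 0.38301.
z = 8071.1 × 0.38301 = 3091.3 m.

z ≈ 3100 m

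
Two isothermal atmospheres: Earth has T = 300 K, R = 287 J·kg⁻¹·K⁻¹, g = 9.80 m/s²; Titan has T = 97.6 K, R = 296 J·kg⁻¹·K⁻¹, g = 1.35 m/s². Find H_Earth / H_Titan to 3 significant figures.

H_Earth/H_Titan ≈ 0.411

H = RT/g for each body.
H_Earth = 287 × 300 / 9.80 = 8785.7 m.
H_Titan = 296 × 97.6 / 1.35 = 21400 m.
H_Earth/H_Titan = 8785.7/21400 = 0.41055.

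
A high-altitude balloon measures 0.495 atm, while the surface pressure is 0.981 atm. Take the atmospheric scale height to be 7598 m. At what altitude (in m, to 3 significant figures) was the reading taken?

z ≈ 5200 m

Invert the barometric formula: z = H ln(P₀/P).
P₀/P = 0.981/0.495 = 1.9818; ln(1.9818) = 0.68401.
z = 7598.0 × 0.68401 = 5197.1 m.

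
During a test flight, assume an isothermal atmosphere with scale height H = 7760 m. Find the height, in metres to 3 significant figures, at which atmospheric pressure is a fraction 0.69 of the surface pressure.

z ≈ 2880 m

Set P/P₀ = exp(−z/H) = 0.69, so z = −H ln(0.69).
−ln(0.69) = 0.37106; z = 7760.0 × 0.37106 = 2879.4 m.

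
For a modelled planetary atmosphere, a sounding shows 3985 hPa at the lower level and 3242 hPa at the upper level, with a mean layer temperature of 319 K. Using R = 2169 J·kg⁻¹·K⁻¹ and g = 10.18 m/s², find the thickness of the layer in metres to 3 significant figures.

Δz ≈ 14000 m

Hypsometric equation: Δz = (R T̄/g) ln(P₁/P₂).
R T̄/g = 2169 × 319 / 10.18 = 67968 m.
ln(3985/3242) = ln(1.2292) = 0.20636.
Δz = 67968 × 0.20636 = 14026 m.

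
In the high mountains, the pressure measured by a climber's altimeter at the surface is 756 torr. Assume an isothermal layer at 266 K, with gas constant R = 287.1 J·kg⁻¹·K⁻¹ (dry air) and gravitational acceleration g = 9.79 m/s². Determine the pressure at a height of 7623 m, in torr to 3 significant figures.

Scale height: H = RT/g = 287.1 × 266 / 9.79 = 7800.7 m.
Barometric formula: P = P₀ exp(−z/H).
z/H = 7623.0/7800.7 = 0.97722; exp(−0.97722) = 0.37636.
P = 756 × 0.37636 = 284.53 torr.

P ≈ 285 torr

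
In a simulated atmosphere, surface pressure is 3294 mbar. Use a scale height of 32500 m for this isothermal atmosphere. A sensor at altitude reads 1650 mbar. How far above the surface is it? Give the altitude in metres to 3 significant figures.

Invert the barometric formula: z = H ln(P₀/P).
P₀/P = 3294/1650 = 1.9964; ln(1.9964) = 0.69135.
z = 32500 × 0.69135 = 22469 m.

z ≈ 22500 m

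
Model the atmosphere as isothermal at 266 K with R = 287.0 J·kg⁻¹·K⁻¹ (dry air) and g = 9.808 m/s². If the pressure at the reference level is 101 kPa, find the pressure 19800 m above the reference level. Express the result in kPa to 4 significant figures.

P ≈ 7.935 kPa

Scale height: H = RT/g = 287.0 × 266 / 9.808 = 7783.6 m.
Barometric formula: P = P₀ exp(−z/H).
z/H = 19800/7783.6 = 2.5438; exp(−2.5438) = 0.078567.
P = 101 × 0.078567 = 7.9353 kPa.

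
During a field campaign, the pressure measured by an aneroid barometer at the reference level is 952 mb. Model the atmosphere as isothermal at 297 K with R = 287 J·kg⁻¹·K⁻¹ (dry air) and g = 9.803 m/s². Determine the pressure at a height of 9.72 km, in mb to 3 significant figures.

P ≈ 311 mb

Scale height: H = RT/g = 287 × 297 / 9.803 = 8695.2 m.
Barometric formula: P = P₀ exp(−z/H).
z/H = 9720.0/8695.2 = 1.1179; exp(−1.1179) = 0.32697.
P = 952 × 0.32697 = 311.28 mb.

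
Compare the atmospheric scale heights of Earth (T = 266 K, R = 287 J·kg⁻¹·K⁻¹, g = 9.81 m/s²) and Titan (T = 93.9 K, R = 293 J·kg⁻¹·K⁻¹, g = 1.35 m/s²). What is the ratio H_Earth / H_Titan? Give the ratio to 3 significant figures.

H_Earth/H_Titan ≈ 0.382

H = RT/g for each body.
H_Earth = 287 × 266 / 9.81 = 7782.1 m.
H_Titan = 293 × 93.9 / 1.35 = 20380 m.
H_Earth/H_Titan = 7782.1/20380 = 0.38185.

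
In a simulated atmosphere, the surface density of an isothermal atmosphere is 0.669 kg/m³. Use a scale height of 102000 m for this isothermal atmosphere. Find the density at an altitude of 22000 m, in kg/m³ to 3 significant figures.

ρ ≈ 0.539 kg/m³

In an isothermal atmosphere, density decays like pressure: ρ = ρ₀ exp(−z/H).
z/H = 22000/102000 = 0.21569; exp(−0.21569) = 0.80599.
ρ = 0.669 × 0.80599 = 0.53921 kg/m³.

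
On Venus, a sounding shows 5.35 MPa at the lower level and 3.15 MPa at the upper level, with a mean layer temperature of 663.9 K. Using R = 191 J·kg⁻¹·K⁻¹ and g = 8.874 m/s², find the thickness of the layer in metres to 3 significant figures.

Hypsometric equation: Δz = (R T̄/g) ln(P₁/P₂).
R T̄/g = 191 × 663.9 / 8.874 = 14289 m.
ln(5.35/3.15) = ln(1.6984) = 0.52969.
Δz = 14289 × 0.52969 = 7568.7 m.

Δz ≈ 7570 m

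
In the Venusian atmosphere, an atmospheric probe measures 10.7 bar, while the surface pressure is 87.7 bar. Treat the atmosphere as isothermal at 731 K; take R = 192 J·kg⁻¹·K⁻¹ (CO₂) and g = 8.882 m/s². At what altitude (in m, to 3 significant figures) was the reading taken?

z ≈ 33200 m

Scale height: H = RT/g = 192 × 731 / 8.882 = 15802 m.
Invert the barometric formula: z = H ln(P₀/P).
P₀/P = 87.7/10.7 = 8.1963; ln(8.1963) = 2.1037.
z = 15802 × 2.1037 = 33243 m.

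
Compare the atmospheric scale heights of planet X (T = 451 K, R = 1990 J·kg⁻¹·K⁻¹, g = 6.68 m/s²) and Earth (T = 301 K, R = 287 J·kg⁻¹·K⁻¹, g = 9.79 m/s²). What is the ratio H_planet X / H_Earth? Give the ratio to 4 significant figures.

H_planet X/H_Earth ≈ 15.23

H = RT/g for each body.
H_planet X = 1990 × 451 / 6.68 = 134350 m.
H_Earth = 287 × 301 / 9.79 = 8824.0 m.
H_planet X/H_Earth = 134350/8824.0 = 15.226.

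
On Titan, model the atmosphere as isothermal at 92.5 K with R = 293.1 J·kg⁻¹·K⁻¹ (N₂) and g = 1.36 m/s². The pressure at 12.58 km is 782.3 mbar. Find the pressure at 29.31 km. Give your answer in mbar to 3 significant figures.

Scale height: H = RT/g = 293.1 × 92.5 / 1.36 = 19935 m.
Between two levels, P₂ = P₁ exp(−Δz/H) with Δz = z₂ − z₁.
Δz = 29310 − 12580 = 16730 m; Δz/H = 16730/19935 = 0.83923.
P₂ = 782.3 × exp(−0.83923) = 782.3 × 0.43204 = 337.98 mbar.

P ≈ 338 mbar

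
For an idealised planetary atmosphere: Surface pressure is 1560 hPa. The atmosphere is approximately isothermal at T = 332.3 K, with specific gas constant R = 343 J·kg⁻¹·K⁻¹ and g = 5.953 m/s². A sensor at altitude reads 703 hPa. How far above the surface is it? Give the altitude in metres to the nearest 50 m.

Scale height: H = RT/g = 343 × 332.3 / 5.953 = 19146 m.
Invert the barometric formula: z = H ln(P₀/P).
P₀/P = 1560/703 = 2.2191; ln(2.2191) = 0.79710.
z = 19146 × 0.79710 = 15261 m.

z ≈ 15250 m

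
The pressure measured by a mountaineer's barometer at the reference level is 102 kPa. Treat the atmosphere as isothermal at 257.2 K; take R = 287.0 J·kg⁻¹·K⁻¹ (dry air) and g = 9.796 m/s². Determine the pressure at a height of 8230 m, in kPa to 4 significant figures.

Scale height: H = RT/g = 287.0 × 257.2 / 9.796 = 7535.4 m.
Barometric formula: P = P₀ exp(−z/H).
z/H = 8230.0/7535.4 = 1.0922; exp(−1.0922) = 0.33548.
P = 102 × 0.33548 = 34.219 kPa.

P ≈ 34.22 kPa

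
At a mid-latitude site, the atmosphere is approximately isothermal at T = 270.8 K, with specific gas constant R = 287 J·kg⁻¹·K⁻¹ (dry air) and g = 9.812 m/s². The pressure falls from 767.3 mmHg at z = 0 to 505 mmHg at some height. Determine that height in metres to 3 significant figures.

z ≈ 3310 m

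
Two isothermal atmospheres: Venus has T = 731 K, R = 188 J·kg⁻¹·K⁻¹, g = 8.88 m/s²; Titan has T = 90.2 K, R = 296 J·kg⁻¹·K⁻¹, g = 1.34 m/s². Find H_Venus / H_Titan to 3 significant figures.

H = RT/g for each body.
H_Venus = 188 × 731 / 8.88 = 15476 m.
H_Titan = 296 × 90.2 / 1.34 = 19925 m.
H_Venus/H_Titan = 15476/19925 = 0.77671.

H_Venus/H_Titan ≈ 0.777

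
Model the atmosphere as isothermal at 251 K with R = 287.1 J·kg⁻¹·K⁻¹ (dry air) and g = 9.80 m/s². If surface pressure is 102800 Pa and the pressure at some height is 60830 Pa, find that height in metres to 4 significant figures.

z ≈ 3858 m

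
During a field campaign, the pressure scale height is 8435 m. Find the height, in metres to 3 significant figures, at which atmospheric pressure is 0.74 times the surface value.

z ≈ 2540 m

Set P/P₀ = exp(−z/H) = 0.74, so z = −H ln(0.74).
−ln(0.74) = 0.30111; z = 8435.0 × 0.30111 = 2539.9 m.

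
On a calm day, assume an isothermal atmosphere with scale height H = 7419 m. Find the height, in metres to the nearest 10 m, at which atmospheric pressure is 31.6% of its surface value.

Set P/P₀ = exp(−z/H) = 0.316, so z = −H ln(0.316).
−ln(0.316) = 1.1520; z = 7419.0 × 1.1520 = 8546.7 m.

z ≈ 8550 m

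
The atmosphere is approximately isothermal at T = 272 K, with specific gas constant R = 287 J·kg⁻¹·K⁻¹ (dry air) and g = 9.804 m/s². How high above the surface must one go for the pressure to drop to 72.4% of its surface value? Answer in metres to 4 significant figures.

Scale height: H = RT/g = 287 × 272 / 9.804 = 7962.5 m.
Set P/P₀ = exp(−z/H) = 0.724, so z = −H ln(0.724).
−ln(0.724) = 0.32296; z = 7962.5 × 0.32296 = 2571.6 m.

z ≈ 2572 m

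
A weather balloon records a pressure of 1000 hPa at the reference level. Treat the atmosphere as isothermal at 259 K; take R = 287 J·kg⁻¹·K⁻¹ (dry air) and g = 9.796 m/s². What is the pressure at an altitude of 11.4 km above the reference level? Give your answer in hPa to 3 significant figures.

P ≈ 223 hPa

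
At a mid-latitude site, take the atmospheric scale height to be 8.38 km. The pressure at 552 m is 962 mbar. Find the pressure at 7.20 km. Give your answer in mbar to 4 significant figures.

Between two levels, P₂ = P₁ exp(−Δz/H) with Δz = z₂ − z₁.
Δz = 7200.0 − 552.00 = 6648.0 m; Δz/H = 6648.0/8380.0 = 0.79332.
P₂ = 962 × exp(−0.79332) = 962 × 0.45234 = 435.15 mbar.

P ≈ 435.2 mbar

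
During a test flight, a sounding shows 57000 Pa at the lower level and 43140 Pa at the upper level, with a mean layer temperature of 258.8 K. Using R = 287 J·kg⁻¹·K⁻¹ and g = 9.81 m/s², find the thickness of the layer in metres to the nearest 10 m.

Δz ≈ 2110 m

Hypsometric equation: Δz = (R T̄/g) ln(P₁/P₂).
R T̄/g = 287 × 258.8 / 9.81 = 7571.4 m.
ln(57000/43140) = ln(1.3213) = 0.27862.
Δz = 7571.4 × 0.27862 = 2109.5 m.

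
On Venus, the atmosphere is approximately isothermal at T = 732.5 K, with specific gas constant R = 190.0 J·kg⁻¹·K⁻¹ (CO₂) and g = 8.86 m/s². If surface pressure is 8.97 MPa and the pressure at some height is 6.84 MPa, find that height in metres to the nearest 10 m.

z ≈ 4260 m

Scale height: H = RT/g = 190.0 × 732.5 / 8.86 = 15708 m.
Invert the barometric formula: z = H ln(P₀/P).
P₀/P = 8.97/6.84 = 1.3114; ln(1.3114) = 0.27110.
z = 15708 × 0.27110 = 4258.4 m.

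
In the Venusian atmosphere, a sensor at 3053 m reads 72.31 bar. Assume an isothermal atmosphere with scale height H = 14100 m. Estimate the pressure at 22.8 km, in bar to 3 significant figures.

Between two levels, P₂ = P₁ exp(−Δz/H) with Δz = z₂ − z₁.
Δz = 22800 − 3053.0 = 19747 m; Δz/H = 19747/14100 = 1.4005.
P₂ = 72.31 × exp(−1.4005) = 72.31 × 0.24647 = 17.822 bar.

P ≈ 17.8 bar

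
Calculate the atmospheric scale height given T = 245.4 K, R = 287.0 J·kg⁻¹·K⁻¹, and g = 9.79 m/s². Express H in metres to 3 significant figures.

H ≈ 7190 m

The scale height of an isothermal atmosphere is H = RT/g.
H = 287.0 × 245.4 / 9.79 = 70430/9.79 = 7194.1 m.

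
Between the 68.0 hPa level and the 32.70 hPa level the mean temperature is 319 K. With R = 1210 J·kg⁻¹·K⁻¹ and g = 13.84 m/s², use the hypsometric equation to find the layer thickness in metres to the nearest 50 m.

Δz ≈ 20400 m

Hypsometric equation: Δz = (R T̄/g) ln(P₁/P₂).
R T̄/g = 1210 × 319 / 13.84 = 27889 m.
ln(68.0/32.70) = ln(2.0795) = 0.73213.
Δz = 27889 × 0.73213 = 20418 m.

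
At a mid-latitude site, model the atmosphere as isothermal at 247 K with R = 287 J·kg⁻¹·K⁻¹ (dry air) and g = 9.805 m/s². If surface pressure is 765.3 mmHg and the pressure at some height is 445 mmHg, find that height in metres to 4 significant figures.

z ≈ 3920 m

Scale height: H = RT/g = 287 × 247 / 9.805 = 7229.9 m.
Invert the barometric formula: z = H ln(P₀/P).
P₀/P = 765.3/445 = 1.7198; ln(1.7198) = 0.54221.
z = 7229.9 × 0.54221 = 3920.1 m.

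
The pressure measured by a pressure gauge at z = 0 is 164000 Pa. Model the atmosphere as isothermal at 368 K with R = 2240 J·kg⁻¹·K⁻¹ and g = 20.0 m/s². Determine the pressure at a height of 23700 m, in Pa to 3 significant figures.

Scale height: H = RT/g = 2240 × 368 / 20.0 = 41216 m.
Barometric formula: P = P₀ exp(−z/H).
z/H = 23700/41216 = 0.57502; exp(−0.57502) = 0.56269.
P = 164000 × 0.56269 = 92281 Pa.

P ≈ 92300 Pa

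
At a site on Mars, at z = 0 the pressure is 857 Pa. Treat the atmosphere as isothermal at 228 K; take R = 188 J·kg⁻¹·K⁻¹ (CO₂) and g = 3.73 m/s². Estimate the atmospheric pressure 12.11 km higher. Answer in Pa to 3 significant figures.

Scale height: H = RT/g = 188 × 228 / 3.73 = 11492 m.
Barometric formula: P = P₀ exp(−z/H).
z/H = 12110/11492 = 1.0538; exp(−1.0538) = 0.34861.
P = 857 × 0.34861 = 298.76 Pa.

P ≈ 299 Pa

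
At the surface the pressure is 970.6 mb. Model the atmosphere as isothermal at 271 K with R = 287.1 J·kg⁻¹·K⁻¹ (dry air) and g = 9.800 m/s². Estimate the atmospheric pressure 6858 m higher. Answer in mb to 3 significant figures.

P ≈ 409 mb

Scale height: H = RT/g = 287.1 × 271 / 9.800 = 7939.2 m.
Barometric formula: P = P₀ exp(−z/H).
z/H = 6858.0/7939.2 = 0.86381; exp(−0.86381) = 0.42155.
P = 970.6 × 0.42155 = 409.16 mb.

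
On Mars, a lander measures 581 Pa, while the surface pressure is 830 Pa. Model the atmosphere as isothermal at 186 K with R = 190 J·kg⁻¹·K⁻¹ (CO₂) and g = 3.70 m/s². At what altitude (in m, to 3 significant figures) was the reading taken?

Scale height: H = RT/g = 190 × 186 / 3.70 = 9551.4 m.
Invert the barometric formula: z = H ln(P₀/P).
P₀/P = 830/581 = 1.4286; ln(1.4286) = 0.35669.
z = 9551.4 × 0.35669 = 3406.9 m.

z ≈ 3410 m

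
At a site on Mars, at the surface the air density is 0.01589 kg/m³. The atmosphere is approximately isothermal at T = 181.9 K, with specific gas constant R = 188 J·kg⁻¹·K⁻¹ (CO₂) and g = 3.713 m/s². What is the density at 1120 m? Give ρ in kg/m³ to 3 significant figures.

Scale height: H = RT/g = 188 × 181.9 / 3.713 = 9210.1 m.
In an isothermal atmosphere, density decays like pressure: ρ = ρ₀ exp(−z/H).
z/H = 1120.0/9210.1 = 0.12161; exp(−0.12161) = 0.88549.
ρ = 0.01589 × 0.88549 = 0.014070 kg/m³.

ρ ≈ 0.0141 kg/m³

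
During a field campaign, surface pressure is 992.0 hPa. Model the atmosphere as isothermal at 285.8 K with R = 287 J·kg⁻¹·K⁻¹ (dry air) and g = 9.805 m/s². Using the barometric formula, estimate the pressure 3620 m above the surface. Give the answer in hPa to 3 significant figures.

P ≈ 644 hPa

Scale height: H = RT/g = 287 × 285.8 / 9.805 = 8365.6 m.
Barometric formula: P = P₀ exp(−z/H).
z/H = 3620.0/8365.6 = 0.43272; exp(−0.43272) = 0.64874.
P = 992.0 × 0.64874 = 643.55 hPa.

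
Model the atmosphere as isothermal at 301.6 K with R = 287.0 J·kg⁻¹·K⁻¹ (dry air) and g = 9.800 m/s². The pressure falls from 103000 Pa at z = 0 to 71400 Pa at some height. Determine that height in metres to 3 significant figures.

z ≈ 3240 m

Scale height: H = RT/g = 287.0 × 301.6 / 9.800 = 8832.6 m.
Invert the barometric formula: z = H ln(P₀/P).
P₀/P = 103000/71400 = 1.4426; ln(1.4426) = 0.36645.
z = 8832.6 × 0.36645 = 3236.7 m.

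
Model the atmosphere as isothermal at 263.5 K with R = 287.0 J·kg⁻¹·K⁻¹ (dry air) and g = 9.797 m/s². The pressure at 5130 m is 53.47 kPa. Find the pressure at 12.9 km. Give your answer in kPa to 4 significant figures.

Scale height: H = RT/g = 287.0 × 263.5 / 9.797 = 7719.1 m.
Between two levels, P₂ = P₁ exp(−Δz/H) with Δz = z₂ − z₁.
Δz = 12900 − 5130.0 = 7770.0 m; Δz/H = 7770.0/7719.1 = 1.0066.
P₂ = 53.47 × exp(−1.0066) = 53.47 × 0.36546 = 19.541 kPa.

P ≈ 19.54 kPa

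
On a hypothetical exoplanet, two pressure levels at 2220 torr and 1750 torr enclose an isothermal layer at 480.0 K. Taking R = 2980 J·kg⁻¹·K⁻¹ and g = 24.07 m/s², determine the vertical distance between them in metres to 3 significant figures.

Hypsometric equation: Δz = (R T̄/g) ln(P₁/P₂).
R T̄/g = 2980 × 480.0 / 24.07 = 59427 m.
ln(2220/1750) = ln(1.2686) = 0.23791.
Δz = 59427 × 0.23791 = 14138 m.

Δz ≈ 14100 m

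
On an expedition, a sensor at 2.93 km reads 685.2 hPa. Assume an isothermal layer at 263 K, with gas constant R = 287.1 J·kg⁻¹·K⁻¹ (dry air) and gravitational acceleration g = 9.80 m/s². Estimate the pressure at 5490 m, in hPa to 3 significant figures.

Scale height: H = RT/g = 287.1 × 263 / 9.80 = 7704.8 m.
Between two levels, P₂ = P₁ exp(−Δz/H) with Δz = z₂ − z₁.
Δz = 5490.0 − 2930.0 = 2560.0 m; Δz/H = 2560.0/7704.8 = 0.33226.
P₂ = 685.2 × exp(−0.33226) = 685.2 × 0.71730 = 491.49 hPa.

P ≈ 491 hPa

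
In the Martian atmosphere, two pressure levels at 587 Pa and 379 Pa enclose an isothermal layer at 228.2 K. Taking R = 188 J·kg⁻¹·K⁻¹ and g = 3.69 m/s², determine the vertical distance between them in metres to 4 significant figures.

Δz ≈ 5086 m

Hypsometric equation: Δz = (R T̄/g) ln(P₁/P₂).
R T̄/g = 188 × 228.2 / 3.69 = 11626 m.
ln(587/379) = ln(1.5488) = 0.43748.
Δz = 11626 × 0.43748 = 5086.1 m.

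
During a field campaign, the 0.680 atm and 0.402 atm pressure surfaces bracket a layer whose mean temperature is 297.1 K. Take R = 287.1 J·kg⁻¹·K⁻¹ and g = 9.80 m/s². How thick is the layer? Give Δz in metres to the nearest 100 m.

Hypsometric equation: Δz = (R T̄/g) ln(P₁/P₂).
R T̄/g = 287.1 × 297.1 / 9.80 = 8703.8 m.
ln(0.680/0.402) = ln(1.6915) = 0.52562.
Δz = 8703.8 × 0.52562 = 4574.9 m.

Δz ≈ 4600 m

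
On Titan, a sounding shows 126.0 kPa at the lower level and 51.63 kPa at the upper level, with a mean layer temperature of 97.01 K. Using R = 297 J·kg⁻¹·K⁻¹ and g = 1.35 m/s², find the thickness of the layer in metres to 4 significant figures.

Hypsometric equation: Δz = (R T̄/g) ln(P₁/P₂).
R T̄/g = 297 × 97.01 / 1.35 = 21342 m.
ln(126.0/51.63) = ln(2.4404) = 0.89216.
Δz = 21342 × 0.89216 = 19040 m.

Δz ≈ 19040 m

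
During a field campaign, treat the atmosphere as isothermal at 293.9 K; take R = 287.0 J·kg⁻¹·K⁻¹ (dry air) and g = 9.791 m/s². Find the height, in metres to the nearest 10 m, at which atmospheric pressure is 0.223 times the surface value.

Scale height: H = RT/g = 287.0 × 293.9 / 9.791 = 8615.0 m.
Set P/P₀ = exp(−z/H) = 0.223, so z = −H ln(0.223).
−ln(0.223) = 1.5006; z = 8615.0 × 1.5006 = 12928 m.

z ≈ 12930 m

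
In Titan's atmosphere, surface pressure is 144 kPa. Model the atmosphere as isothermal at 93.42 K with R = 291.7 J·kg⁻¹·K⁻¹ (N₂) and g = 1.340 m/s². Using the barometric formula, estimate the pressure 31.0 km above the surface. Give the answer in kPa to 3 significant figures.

Scale height: H = RT/g = 291.7 × 93.42 / 1.340 = 20336 m.
Barometric formula: P = P₀ exp(−z/H).
z/H = 31000/20336 = 1.5244; exp(−1.5244) = 0.21775.
P = 144 × 0.21775 = 31.356 kPa.

P ≈ 31.4 kPa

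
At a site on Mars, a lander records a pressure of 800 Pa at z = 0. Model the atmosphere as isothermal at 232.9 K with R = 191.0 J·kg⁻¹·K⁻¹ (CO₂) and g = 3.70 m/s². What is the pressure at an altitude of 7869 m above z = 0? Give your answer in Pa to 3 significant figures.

Scale height: H = RT/g = 191.0 × 232.9 / 3.70 = 12023 m.
Barometric formula: P = P₀ exp(−z/H).
z/H = 7869.0/12023 = 0.65450; exp(−0.65450) = 0.51970.
P = 800 × 0.51970 = 415.76 Pa.

P ≈ 416 Pa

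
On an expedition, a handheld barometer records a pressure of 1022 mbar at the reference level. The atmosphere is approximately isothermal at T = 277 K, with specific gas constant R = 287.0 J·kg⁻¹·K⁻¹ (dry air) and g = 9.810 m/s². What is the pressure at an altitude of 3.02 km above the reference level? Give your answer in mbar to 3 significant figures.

P ≈ 704 mbar

Scale height: H = RT/g = 287.0 × 277 / 9.810 = 8103.9 m.
Barometric formula: P = P₀ exp(−z/H).
z/H = 3020.0/8103.9 = 0.37266; exp(−0.37266) = 0.68890.
P = 1022 × 0.68890 = 704.06 mbar.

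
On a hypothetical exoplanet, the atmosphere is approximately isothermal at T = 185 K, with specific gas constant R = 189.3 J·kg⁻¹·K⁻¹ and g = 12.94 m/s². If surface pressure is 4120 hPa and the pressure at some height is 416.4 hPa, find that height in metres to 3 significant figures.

Scale height: H = RT/g = 189.3 × 185 / 12.94 = 2706.4 m.
Invert the barometric formula: z = H ln(P₀/P).
P₀/P = 4120/416.4 = 9.8943; ln(9.8943) = 2.2920.
z = 2706.4 × 2.2920 = 6203.1 m.

z ≈ 6200 m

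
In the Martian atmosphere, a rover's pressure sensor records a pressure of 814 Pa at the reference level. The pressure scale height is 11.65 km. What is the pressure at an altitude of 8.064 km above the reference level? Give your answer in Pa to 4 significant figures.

Barometric formula: P = P₀ exp(−z/H).
z/H = 8064.0/11650 = 0.69219; exp(−0.69219) = 0.50048.
P = 814 × 0.50048 = 407.39 Pa.

P ≈ 407.4 Pa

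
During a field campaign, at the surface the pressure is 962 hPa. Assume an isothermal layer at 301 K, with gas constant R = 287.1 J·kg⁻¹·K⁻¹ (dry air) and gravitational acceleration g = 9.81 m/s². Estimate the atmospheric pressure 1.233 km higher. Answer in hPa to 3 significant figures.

Scale height: H = RT/g = 287.1 × 301 / 9.81 = 8809.1 m.
Barometric formula: P = P₀ exp(−z/H).
z/H = 1233.0/8809.1 = 0.13997; exp(−0.13997) = 0.86938.
P = 962 × 0.86938 = 836.34 hPa.

P ≈ 836 hPa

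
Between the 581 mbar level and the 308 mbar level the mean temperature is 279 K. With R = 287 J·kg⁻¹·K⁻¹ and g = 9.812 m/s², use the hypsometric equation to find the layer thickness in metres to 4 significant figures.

Δz ≈ 5179 m

Hypsometric equation: Δz = (R T̄/g) ln(P₁/P₂).
R T̄/g = 287 × 279 / 9.812 = 8160.7 m.
ln(581/308) = ln(1.8864) = 0.63467.
Δz = 8160.7 × 0.63467 = 5179.4 m.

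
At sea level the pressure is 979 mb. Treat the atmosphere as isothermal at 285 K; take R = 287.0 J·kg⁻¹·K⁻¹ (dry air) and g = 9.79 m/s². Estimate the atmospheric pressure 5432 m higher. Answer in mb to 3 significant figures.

P ≈ 511 mb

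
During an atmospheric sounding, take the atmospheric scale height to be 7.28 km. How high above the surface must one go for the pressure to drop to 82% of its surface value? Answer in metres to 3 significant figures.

z ≈ 1440 m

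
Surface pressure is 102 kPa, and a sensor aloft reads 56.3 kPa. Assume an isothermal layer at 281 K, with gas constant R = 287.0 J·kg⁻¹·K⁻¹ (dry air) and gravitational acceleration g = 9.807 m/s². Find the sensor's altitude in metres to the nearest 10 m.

z ≈ 4890 m

Scale height: H = RT/g = 287.0 × 281 / 9.807 = 8223.4 m.
Invert the barometric formula: z = H ln(P₀/P).
P₀/P = 102/56.3 = 1.8117; ln(1.8117) = 0.59427.
z = 8223.4 × 0.59427 = 4886.9 m.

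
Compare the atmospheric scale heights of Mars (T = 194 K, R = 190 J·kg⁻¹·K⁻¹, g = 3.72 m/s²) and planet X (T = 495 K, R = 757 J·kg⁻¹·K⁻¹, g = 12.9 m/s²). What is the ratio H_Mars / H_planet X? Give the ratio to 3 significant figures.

H = RT/g for each body.
H_Mars = 190 × 194 / 3.72 = 9908.6 m.
H_planet X = 757 × 495 / 12.9 = 29048 m.
H_Mars/H_planet X = 9908.6/29048 = 0.34111.

H_Mars/H_planet X ≈ 0.341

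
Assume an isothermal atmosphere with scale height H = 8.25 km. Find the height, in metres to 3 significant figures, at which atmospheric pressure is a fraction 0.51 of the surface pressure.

Set P/P₀ = exp(−z/H) = 0.51, so z = −H ln(0.51).
−ln(0.51) = 0.67334; z = 8250.0 × 0.67334 = 5555.1 m.

z ≈ 5560 m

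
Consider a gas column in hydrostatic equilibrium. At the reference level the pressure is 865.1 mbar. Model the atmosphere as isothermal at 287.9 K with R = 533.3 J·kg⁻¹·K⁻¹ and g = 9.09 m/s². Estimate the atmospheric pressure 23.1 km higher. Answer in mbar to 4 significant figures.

Scale height: H = RT/g = 533.3 × 287.9 / 9.09 = 16891 m.
Barometric formula: P = P₀ exp(−z/H).
z/H = 23100/16891 = 1.3676; exp(−1.3676) = 0.25472.
P = 865.1 × 0.25472 = 220.36 mbar.

P ≈ 220.4 mbar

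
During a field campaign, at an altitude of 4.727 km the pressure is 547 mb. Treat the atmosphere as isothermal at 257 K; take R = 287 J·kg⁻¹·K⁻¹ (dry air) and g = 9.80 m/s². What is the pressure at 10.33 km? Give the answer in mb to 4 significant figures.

P ≈ 259.8 mb

Scale height: H = RT/g = 287 × 257 / 9.80 = 7526.4 m.
Between two levels, P₂ = P₁ exp(−Δz/H) with Δz = z₂ − z₁.
Δz = 10330 − 4727.0 = 5603.0 m; Δz/H = 5603.0/7526.4 = 0.74445.
P₂ = 547 × exp(−0.74445) = 547 × 0.47500 = 259.82 mb.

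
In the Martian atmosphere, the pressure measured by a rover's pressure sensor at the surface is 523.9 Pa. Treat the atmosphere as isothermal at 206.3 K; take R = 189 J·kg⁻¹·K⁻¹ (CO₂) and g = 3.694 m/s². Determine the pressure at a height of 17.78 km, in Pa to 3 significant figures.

Scale height: H = RT/g = 189 × 206.3 / 3.694 = 10555 m.
Barometric formula: P = P₀ exp(−z/H).
z/H = 17780/10555 = 1.6845; exp(−1.6845) = 0.18554.
P = 523.9 × 0.18554 = 97.204 Pa.

P ≈ 97.2 Pa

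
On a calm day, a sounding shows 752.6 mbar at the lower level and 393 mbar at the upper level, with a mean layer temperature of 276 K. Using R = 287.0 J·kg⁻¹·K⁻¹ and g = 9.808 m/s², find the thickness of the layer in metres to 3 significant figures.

Hypsometric equation: Δz = (R T̄/g) ln(P₁/P₂).
R T̄/g = 287.0 × 276 / 9.808 = 8076.3 m.
ln(752.6/393) = ln(1.9150) = 0.64972.
Δz = 8076.3 × 0.64972 = 5247.3 m.

Δz ≈ 5250 m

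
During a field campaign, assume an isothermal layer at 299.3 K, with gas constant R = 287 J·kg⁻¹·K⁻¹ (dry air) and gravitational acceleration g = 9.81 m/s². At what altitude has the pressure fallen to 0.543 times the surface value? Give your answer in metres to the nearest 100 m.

Scale height: H = RT/g = 287 × 299.3 / 9.81 = 8756.3 m.
Set P/P₀ = exp(−z/H) = 0.543, so z = −H ln(0.543).
−ln(0.543) = 0.61065; z = 8756.3 × 0.61065 = 5347.0 m.

z ≈ 5300 m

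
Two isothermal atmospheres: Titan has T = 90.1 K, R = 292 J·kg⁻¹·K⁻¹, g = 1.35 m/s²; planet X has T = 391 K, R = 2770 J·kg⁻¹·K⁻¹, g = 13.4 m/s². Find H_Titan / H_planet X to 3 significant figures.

H_Titan/H_planet X ≈ 0.241

H = RT/g for each body.
H_Titan = 292 × 90.1 / 1.35 = 19488 m.
H_planet X = 2770 × 391 / 13.4 = 80826 m.
H_Titan/H_planet X = 19488/80826 = 0.24111.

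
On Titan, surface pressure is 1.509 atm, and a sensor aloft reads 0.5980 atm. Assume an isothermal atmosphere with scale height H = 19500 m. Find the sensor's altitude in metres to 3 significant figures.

z ≈ 18000 m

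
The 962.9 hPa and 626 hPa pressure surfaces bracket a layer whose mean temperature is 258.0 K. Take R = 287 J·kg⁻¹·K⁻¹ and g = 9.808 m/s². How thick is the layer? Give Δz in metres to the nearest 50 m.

Δz ≈ 3250 m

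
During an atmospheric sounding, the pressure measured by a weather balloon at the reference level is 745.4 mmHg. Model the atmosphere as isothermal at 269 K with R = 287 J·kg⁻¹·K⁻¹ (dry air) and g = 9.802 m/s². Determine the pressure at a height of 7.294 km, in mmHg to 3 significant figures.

P ≈ 295 mmHg

Scale height: H = RT/g = 287 × 269 / 9.802 = 7876.2 m.
Barometric formula: P = P₀ exp(−z/H).
z/H = 7294.0/7876.2 = 0.92608; exp(−0.92608) = 0.39610.
P = 745.4 × 0.39610 = 295.25 mmHg.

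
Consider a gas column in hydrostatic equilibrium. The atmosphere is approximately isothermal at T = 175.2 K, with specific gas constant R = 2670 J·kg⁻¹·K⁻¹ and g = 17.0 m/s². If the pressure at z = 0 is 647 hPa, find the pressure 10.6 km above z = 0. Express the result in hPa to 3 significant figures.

Scale height: H = RT/g = 2670 × 175.2 / 17.0 = 27517 m.
Barometric formula: P = P₀ exp(−z/H).
z/H = 10600/27517 = 0.38522; exp(−0.38522) = 0.68030.
P = 647 × 0.68030 = 440.15 hPa.

P ≈ 440 hPa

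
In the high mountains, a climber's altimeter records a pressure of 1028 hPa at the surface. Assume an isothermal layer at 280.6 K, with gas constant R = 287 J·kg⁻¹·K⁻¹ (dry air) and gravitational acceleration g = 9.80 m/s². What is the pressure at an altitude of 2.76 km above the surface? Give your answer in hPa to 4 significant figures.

P ≈ 734.7 hPa

Scale height: H = RT/g = 287 × 280.6 / 9.80 = 8217.6 m.
Barometric formula: P = P₀ exp(−z/H).
z/H = 2760.0/8217.6 = 0.33586; exp(−0.33586) = 0.71472.
P = 1028 × 0.71472 = 734.73 hPa.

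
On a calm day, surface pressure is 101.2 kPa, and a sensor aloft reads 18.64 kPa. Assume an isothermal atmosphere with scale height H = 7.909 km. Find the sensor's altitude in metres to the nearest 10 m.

z ≈ 13380 m

Invert the barometric formula: z = H ln(P₀/P).
P₀/P = 101.2/18.64 = 5.4292; ln(5.4292) = 1.6918.
z = 7909.0 × 1.6918 = 13380 m.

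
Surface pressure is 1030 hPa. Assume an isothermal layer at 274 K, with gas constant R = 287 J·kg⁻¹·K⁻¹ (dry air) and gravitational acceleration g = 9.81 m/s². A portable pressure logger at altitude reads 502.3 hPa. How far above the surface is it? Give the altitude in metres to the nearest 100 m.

z ≈ 5800 m

Scale height: H = RT/g = 287 × 274 / 9.81 = 8016.1 m.
Invert the barometric formula: z = H ln(P₀/P).
P₀/P = 1030/502.3 = 2.0506; ln(2.0506) = 0.71813.
z = 8016.1 × 0.71813 = 5756.6 m.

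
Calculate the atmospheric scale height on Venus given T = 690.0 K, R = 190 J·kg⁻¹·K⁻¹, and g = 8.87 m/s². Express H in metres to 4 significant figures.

The scale height of an isothermal atmosphere is H = RT/g.
H = 190 × 690.0 / 8.87 = 131100/8.87 = 14780 m.

H ≈ 14780 m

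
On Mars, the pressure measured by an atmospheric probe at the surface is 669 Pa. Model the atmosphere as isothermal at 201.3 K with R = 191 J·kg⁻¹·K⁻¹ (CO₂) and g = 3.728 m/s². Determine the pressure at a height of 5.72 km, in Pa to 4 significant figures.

Scale height: H = RT/g = 191 × 201.3 / 3.728 = 10313 m.
Barometric formula: P = P₀ exp(−z/H).
z/H = 5720.0/10313 = 0.55464; exp(−0.55464) = 0.57428.
P = 669 × 0.57428 = 384.19 Pa.

P ≈ 384.2 Pa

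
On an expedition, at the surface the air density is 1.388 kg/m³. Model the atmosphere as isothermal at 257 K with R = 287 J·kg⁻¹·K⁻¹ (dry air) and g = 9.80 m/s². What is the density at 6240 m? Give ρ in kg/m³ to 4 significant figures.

ρ ≈ 0.6058 kg/m³

Scale height: H = RT/g = 287 × 257 / 9.80 = 7526.4 m.
In an isothermal atmosphere, density decays like pressure: ρ = ρ₀ exp(−z/H).
z/H = 6240.0/7526.4 = 0.82908; exp(−0.82908) = 0.43645.
ρ = 1.388 × 0.43645 = 0.60579 kg/m³.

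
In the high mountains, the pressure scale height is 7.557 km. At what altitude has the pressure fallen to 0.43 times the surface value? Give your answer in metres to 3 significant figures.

z ≈ 6380 m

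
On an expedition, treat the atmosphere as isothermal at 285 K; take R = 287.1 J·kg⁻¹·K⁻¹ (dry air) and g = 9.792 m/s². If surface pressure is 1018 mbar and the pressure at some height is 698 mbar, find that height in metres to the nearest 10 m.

z ≈ 3150 m

Scale height: H = RT/g = 287.1 × 285 / 9.792 = 8356.2 m.
Invert the barometric formula: z = H ln(P₀/P).
P₀/P = 1018/698 = 1.4585; ln(1.4585) = 0.37741.
z = 8356.2 × 0.37741 = 3153.7 m.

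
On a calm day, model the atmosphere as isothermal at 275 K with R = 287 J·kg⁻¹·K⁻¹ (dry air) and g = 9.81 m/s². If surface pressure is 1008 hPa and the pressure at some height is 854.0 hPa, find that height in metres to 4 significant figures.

z ≈ 1334 m

Scale height: H = RT/g = 287 × 275 / 9.81 = 8045.4 m.
Invert the barometric formula: z = H ln(P₀/P).
P₀/P = 1008/854.0 = 1.1803; ln(1.1803) = 0.16577.
z = 8045.4 × 0.16577 = 1333.7 m.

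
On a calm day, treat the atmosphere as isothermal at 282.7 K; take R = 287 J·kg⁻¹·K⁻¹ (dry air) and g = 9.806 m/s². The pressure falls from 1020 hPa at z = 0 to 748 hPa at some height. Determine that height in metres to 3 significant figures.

Scale height: H = RT/g = 287 × 282.7 / 9.806 = 8274.0 m.
Invert the barometric formula: z = H ln(P₀/P).
P₀/P = 1020/748 = 1.3636; ln(1.3636) = 0.31013.
z = 8274.0 × 0.31013 = 2566.0 m.

z ≈ 2570 m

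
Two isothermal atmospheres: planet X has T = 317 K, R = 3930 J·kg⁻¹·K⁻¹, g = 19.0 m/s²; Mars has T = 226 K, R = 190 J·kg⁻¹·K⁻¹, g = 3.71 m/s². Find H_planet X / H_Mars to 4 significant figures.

H = RT/g for each body.
H_planet X = 3930 × 317 / 19.0 = 65569 m.
H_Mars = 190 × 226 / 3.71 = 11574 m.
H_planet X/H_Mars = 65569/11574 = 5.6652.

H_planet X/H_Mars ≈ 5.665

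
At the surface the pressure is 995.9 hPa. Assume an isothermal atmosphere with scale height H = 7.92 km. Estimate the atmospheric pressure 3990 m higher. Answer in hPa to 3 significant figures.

P ≈ 602 hPa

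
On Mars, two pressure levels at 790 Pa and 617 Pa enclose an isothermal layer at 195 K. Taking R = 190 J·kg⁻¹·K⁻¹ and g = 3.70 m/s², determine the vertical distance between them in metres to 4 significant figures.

Δz ≈ 2475 m

Hypsometric equation: Δz = (R T̄/g) ln(P₁/P₂).
R T̄/g = 190 × 195 / 3.70 = 10014 m.
ln(790/617) = ln(1.2804) = 0.24717.
Δz = 10014 × 0.24717 = 2475.2 m.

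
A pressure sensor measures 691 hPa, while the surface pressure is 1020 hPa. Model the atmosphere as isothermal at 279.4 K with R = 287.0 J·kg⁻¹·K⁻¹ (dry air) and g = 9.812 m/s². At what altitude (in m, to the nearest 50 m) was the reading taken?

Scale height: H = RT/g = 287.0 × 279.4 / 9.812 = 8172.4 m.
Invert the barometric formula: z = H ln(P₀/P).
P₀/P = 1020/691 = 1.4761; ln(1.4761) = 0.38940.
z = 8172.4 × 0.38940 = 3182.3 m.

z ≈ 3200 m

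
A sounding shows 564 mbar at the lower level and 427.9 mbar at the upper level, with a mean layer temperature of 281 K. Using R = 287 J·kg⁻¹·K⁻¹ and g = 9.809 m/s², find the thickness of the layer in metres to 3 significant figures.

Δz ≈ 2270 m

Hypsometric equation: Δz = (R T̄/g) ln(P₁/P₂).
R T̄/g = 287 × 281 / 9.809 = 8221.7 m.
ln(564/427.9) = ln(1.3181) = 0.27619.
Δz = 8221.7 × 0.27619 = 2270.8 m.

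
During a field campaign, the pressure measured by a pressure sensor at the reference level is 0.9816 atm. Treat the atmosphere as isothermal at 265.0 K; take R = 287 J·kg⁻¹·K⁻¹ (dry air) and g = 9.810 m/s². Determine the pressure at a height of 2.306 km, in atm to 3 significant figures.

P ≈ 0.729 atm

Scale height: H = RT/g = 287 × 265.0 / 9.810 = 7752.8 m.
Barometric formula: P = P₀ exp(−z/H).
z/H = 2306.0/7752.8 = 0.29744; exp(−0.29744) = 0.74272.
P = 0.9816 × 0.74272 = 0.72905 atm.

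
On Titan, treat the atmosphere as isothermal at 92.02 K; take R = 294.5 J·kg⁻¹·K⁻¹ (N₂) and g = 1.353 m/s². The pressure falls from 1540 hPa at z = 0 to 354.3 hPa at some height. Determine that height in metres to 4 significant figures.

z ≈ 29430 m

Scale height: H = RT/g = 294.5 × 92.02 / 1.353 = 20029 m.
Invert the barometric formula: z = H ln(P₀/P).
P₀/P = 1540/354.3 = 4.3466; ln(4.3466) = 1.4694.
z = 20029 × 1.4694 = 29431 m.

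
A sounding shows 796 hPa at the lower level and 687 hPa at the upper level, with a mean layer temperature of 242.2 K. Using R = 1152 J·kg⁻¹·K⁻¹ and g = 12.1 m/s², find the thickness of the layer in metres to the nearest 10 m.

Δz ≈ 3400 m

Hypsometric equation: Δz = (R T̄/g) ln(P₁/P₂).
R T̄/g = 1152 × 242.2 / 12.1 = 23059 m.
ln(796/687) = ln(1.1587) = 0.14730.
Δz = 23059 × 0.14730 = 3396.6 m.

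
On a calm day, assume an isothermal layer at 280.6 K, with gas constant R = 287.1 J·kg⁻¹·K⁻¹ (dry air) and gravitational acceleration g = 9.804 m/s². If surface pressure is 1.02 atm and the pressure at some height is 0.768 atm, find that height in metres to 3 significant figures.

Scale height: H = RT/g = 287.1 × 280.6 / 9.804 = 8217.1 m.
Invert the barometric formula: z = H ln(P₀/P).
P₀/P = 1.02/0.768 = 1.3281; ln(1.3281) = 0.28375.
z = 8217.1 × 0.28375 = 2331.6 m.

z ≈ 2330 m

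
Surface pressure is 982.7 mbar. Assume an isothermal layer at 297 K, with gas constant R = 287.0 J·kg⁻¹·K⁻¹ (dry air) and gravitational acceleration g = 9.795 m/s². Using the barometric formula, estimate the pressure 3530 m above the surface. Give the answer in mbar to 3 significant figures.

P ≈ 655 mbar

Scale height: H = RT/g = 287.0 × 297 / 9.795 = 8702.3 m.
Barometric formula: P = P₀ exp(−z/H).
z/H = 3530.0/8702.3 = 0.40564; exp(−0.40564) = 0.66655.
P = 982.7 × 0.66655 = 655.02 mbar.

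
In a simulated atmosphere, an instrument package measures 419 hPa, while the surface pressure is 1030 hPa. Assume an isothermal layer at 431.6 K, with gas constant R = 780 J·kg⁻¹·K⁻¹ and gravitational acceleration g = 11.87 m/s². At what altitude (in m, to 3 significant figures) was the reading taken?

Scale height: H = RT/g = 780 × 431.6 / 11.87 = 28361 m.
Invert the barometric formula: z = H ln(P₀/P).
P₀/P = 1030/419 = 2.4582; ln(2.4582) = 0.89943.
z = 28361 × 0.89943 = 25509 m.

z ≈ 25500 m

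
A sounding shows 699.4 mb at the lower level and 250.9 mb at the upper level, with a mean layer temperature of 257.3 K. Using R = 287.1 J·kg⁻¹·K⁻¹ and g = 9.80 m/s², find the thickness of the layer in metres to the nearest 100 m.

Δz ≈ 7700 m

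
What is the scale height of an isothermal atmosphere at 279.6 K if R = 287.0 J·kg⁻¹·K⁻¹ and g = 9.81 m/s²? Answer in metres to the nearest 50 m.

The scale height of an isothermal atmosphere is H = RT/g.
H = 287.0 × 279.6 / 9.81 = 80245/9.81 = 8179.9 m.

H ≈ 8200 m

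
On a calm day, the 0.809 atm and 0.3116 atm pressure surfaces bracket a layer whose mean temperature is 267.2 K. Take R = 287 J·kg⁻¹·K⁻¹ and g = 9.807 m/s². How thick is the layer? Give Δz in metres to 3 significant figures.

Δz ≈ 7460 m

Hypsometric equation: Δz = (R T̄/g) ln(P₁/P₂).
R T̄/g = 287 × 267.2 / 9.807 = 7819.6 m.
ln(0.809/0.3116) = ln(2.5963) = 0.95409.
Δz = 7819.6 × 0.95409 = 7460.6 m.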